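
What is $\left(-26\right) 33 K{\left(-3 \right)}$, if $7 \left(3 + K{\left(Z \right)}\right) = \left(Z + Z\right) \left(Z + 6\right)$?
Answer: $\frac{33462}{7} \approx 4780.3$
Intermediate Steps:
$K{\left(Z \right)} = -3 + \frac{2 Z \left(6 + Z\right)}{7}$ ($K{\left(Z \right)} = -3 + \frac{\left(Z + Z\right) \left(Z + 6\right)}{7} = -3 + \frac{2 Z \left(6 + Z\right)}{7}$)
$\left(-26\right) 33 K{\left(-3 \right)} = \left(-26\right) 33 \left(-3 + \frac{2 \left(-3\right)^{2}}{7} + \frac{12}{7} \left(-3\right)\right) = - 858 \left(-3 + \frac{2}{7} \cdot 9 - \frac{36}{7}\right) = - 858 \left(-3 + \frac{18}{7} - \frac{36}{7}\right) = \left(-858\right) \left(- \frac{39}{7}\right) = \frac{33462}{7}$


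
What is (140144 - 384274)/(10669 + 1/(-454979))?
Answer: -11107402327/485417095 ≈ -22.882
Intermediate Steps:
(140144 - 384274)/(10669 + 1/(-454979)) = -244130/(10669 - 1/454979) = -244130/4854170950/454979 = -244130*454979/4854170950 = -11107402327/485417095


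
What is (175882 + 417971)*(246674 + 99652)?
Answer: 205666734078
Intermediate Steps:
(175882 + 417971)*(246674 + 99652) = 593853*346326 = 205666734078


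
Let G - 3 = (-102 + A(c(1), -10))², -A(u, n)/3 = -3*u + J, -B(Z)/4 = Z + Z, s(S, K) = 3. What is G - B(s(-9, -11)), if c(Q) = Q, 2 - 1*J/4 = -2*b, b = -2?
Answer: 4788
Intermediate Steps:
J = -8 (J = 8 - (-8)*(-2) = 8 - 4*4 = 8 - 16 = -8)
B(Z) = -8*Z (B(Z) = -4*(Z + Z) = -8*Z)
A(u, n) = 24 + 9*u (A(u, n) = -3*(-3*u - 8) = -3*(-8 - 3*u) = 24 + 9*u)
G = 4764 (G = 3 + (-102 + (24 + 9*1))² = 3 + (-102 + (24 + 9))² = 3 + (-102 + 33)² = 3 + (-69)² = 3 + 4761 = 4764)
G - B(s(-9, -11)) = 4764 - (-8)*3 = 4764 - 1*(-24) = 4764 + 24 = 4788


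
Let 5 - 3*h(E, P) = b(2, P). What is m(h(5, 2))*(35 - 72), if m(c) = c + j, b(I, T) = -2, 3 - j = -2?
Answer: -814/3 ≈ -271.33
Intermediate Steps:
j = 5 (j = 3 - 1*(-2) = 3 + 2 = 5)
h(E, P) = 7/3 (h(E, P) = 5/3 - 1/3*(-2) = 5/3 + 2/3 = 7/3)
m(c) = 5 + c (m(c) = c + 5 = 5 + c)
m(h(5, 2))*(35 - 72) = (5 + 7/3)*(35 - 72) = (22/3)*(-37) = -814/3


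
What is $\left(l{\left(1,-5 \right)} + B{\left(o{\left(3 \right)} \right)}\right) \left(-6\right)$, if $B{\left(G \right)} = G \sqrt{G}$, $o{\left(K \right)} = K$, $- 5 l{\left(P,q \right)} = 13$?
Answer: $\frac{78}{5} - 18 \sqrt{3} \approx -15.577$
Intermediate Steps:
$l{\left(P,q \right)} = - \frac{13}{5}$ ($l{\left(P,q \right)} = \left(- \frac{1}{5}\right) 13 = - \frac{13}{5}$)
$B{\left(G \right)} = G^{\frac{3}{2}}$
$\left(l{\left(1,-5 \right)} + B{\left(o{\left(3 \right)} \right)}\right) \left(-6\right) = \left(- \frac{13}{5} + 3^{\frac{3}{2}}\right) \left(-6\right) = \left(- \frac{13}{5} + 3 \sqrt{3}\right) \left(-6\right) = \frac{78}{5} - 18 \sqrt{3}$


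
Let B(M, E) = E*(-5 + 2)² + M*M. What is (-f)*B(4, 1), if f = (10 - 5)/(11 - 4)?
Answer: -125/7 ≈ -17.857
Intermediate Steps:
f = 5/7 ≈ 0.71429
B(M, E) = M² + 9*E (B(M, E) = E*(-3)² + M² = E*9 + M² = 9*E + M² = M² + 9*E)
(-f)*B(4, 1) = (-1*5/7)*(4² + 9*1) = -5*(16 + 9)/7 = -5/7*25 = -125/7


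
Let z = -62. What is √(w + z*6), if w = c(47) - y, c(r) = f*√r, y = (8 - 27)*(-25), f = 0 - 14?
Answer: √(-847 - 14*√47) ≈ 30.708*I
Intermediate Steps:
f = -14
y = 475 (y = -19*(-25) = 475)
c(r) = -14*√r
w = -475 - 14*√47 (w = -14*√47 - 1*475 = -14*√47 - 475 = -475 - 14*√47 ≈ -570.98)
√(w + z*6) = √((-475 - 14*√47) - 62*6) = √((-475 - 14*√47) - 372) = √(-847 - 14*√47)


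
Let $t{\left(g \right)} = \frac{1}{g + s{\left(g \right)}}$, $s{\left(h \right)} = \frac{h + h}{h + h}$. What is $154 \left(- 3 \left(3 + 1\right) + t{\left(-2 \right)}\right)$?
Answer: $-2002$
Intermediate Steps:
$s{\left(h \right)} = 1$ ($s{\left(h \right)} = \frac{2 h}{2 h} = 2 h \frac{1}{2 h} = 1$)
$t{\left(g \right)} = \frac{1}{1 + g}$ ($t{\left(g \right)} = \frac{1}{g + 1} = \frac{1}{1 + g}$)
$154 \left(- 3 \left(3 + 1\right) + t{\left(-2 \right)}\right) = 154 \left(- 3 \left(3 + 1\right) + \frac{1}{1 - 2}\right) = 154 \left(\left(-3\right) 4 + \frac{1}{-1}\right) = 154 \left(-12 - 1\right) = 154 \left(-13\right) = -2002$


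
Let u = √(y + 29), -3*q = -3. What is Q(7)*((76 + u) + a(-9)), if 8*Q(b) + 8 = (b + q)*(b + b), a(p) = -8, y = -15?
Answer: 884 + 13*√14 ≈ 932.64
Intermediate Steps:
q = 1 (q = -⅓*(-3) = 1)
Q(b) = -1 + b*(1 + b)/4 (Q(b) = -1 + ((b + 1)*(b + b))/8 = -1 + ((1 + b)*(2*b))/8 = -1 + (2*b*(1 + b))/8 = -1 + b*(1 + b)/4)
u = √14 (u = √(-15 + 29) = √14 ≈ 3.7417)
Q(7)*((76 + u) + a(-9)) = (-1 + (¼)*7 + (¼)*7²)*((76 + √14) - 8) = (-1 + 7/4 + (¼)*49)*(68 + √14) = (-1 + 7/4 + 49/4)*(68 + √14) = 13*(68 + √14) = 884 + 13*√14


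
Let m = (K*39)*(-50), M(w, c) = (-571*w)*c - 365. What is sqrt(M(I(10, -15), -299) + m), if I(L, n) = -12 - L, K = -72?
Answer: I*sqrt(3616003) ≈ 1901.6*I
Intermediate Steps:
M(w, c) = -365 - 571*c*w (M(w, c) = -571*c*w - 365 = -365 - 571*c*w)
m = 140400 (m = -72*39*(-50) = -2808*(-50) = 140400)
sqrt(M(I(10, -15), -299) + m) = sqrt((-365 - 571*(-299)*(-12 - 1*10)) + 140400) = sqrt((-365 - 571*(-299)*(-12 - 10)) + 140400) = sqrt((-365 - 571*(-299)*(-22)) + 140400) = sqrt((-365 - 3756038) + 140400) = sqrt(-3756403 + 140400) = sqrt(-3616003) = I*sqrt(3616003)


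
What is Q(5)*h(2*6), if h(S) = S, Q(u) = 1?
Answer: 12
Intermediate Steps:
Q(5)*h(2*6) = 1*(2*6) = 1*12 = 12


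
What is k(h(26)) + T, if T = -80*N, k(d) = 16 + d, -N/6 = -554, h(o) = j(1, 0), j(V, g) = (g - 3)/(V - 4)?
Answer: -265903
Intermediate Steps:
j(V, g) = (-3 + g)/(-4 + V)
h(o) = 1 (h(o) = (-3 + 0)/(-4 + 1) = -3/(-3) = -1/3*(-3) = 1)
N = 3324 (N = -6*(-554) = 3324)
T = -265920 (T = -80*3324 = -265920)
k(h(26)) + T = (16 + 1) - 265920 = 17 - 265920 = -265903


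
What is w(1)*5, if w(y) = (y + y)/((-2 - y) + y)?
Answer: -5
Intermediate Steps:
w(y) = -y (w(y) = (2*y)/(-2) = (2*y)*(-½) = -y)
w(1)*5 = -1*1*5 = -1*5 = -5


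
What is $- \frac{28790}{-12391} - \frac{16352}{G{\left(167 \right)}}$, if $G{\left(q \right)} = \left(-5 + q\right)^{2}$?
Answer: $\frac{138236782}{81297351} \approx 1.7004$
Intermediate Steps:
$- \frac{28790}{-12391} - \frac{16352}{G{\left(167 \right)}} = - \frac{28790}{-12391} - \frac{16352}{\left(-5 + 167\right)^{2}} = \left(-28790\right) \left(- \frac{1}{12391}\right) - \frac{16352}{162^{2}} = \frac{28790}{12391} - \frac{16352}{26244} = \frac{28790}{12391} - \frac{4088}{6561} = \frac{138236782}{81297351}$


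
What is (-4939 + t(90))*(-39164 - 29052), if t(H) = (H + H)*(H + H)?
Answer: -1873279576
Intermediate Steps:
t(H) = 4*H**2 (t(H) = (2*H)*(2*H) = 4*H**2)
(-4939 + t(90))*(-39164 - 29052) = (-4939 + 4*90**2)*(-39164 - 29052) = (-4939 + 4*8100)*(-68216) = (-4939 + 32400)*(-68216) = 27461*(-68216) = -1873279576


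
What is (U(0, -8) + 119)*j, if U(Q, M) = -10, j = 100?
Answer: 10900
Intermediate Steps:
(U(0, -8) + 119)*j = (-10 + 119)*100 = 109*100 = 10900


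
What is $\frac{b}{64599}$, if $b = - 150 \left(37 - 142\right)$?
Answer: $\frac{5250}{21533} \approx 0.24381$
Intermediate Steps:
$b = 15750$ ($b = \left(-150\right) \left(-105\right) = 15750$)
$\frac{b}{64599} = \frac{15750}{64599} = 15750 \cdot \frac{1}{64599} = \frac{5250}{21533}$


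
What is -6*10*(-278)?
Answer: 16680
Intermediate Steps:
-6*10*(-278) = -60*(-278) = 16680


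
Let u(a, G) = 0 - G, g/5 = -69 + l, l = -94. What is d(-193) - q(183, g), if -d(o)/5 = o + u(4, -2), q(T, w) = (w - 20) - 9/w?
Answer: 1458841/815 ≈ 1790.0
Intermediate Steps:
g = -815 (g = 5*(-69 - 94) = 5*(-163) = -815)
q(T, w) = -20 + w - 9/w (q(T, w) = (-20 + w) - 9/w = -20 + w - 9/w)
u(a, G) = -G
d(o) = -10 - 5*o (d(o) = -5*(o - 1*(-2)) = -5*(o + 2) = -5*(2 + o) = -10 - 5*o)
d(-193) - q(183, g) = (-10 - 5*(-193)) - (-20 - 815 - 9/(-815)) = (-10 + 965) - (-20 - 815 - 9*(-1/815)) = 955 - (-20 - 815 + 9/815) = 955 - 1*(-680516/815) = 955 + 680516/815 = 1458841/815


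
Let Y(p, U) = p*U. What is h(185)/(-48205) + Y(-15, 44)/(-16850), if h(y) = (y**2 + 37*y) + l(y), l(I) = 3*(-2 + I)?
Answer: -13389297/16245085 ≈ -0.82421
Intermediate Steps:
l(I) = -6 + 3*I
h(y) = -6 + y**2 + 40*y (h(y) = (y**2 + 37*y) + (-6 + 3*y) = -6 + y**2 + 40*y)
Y(p, U) = U*p
h(185)/(-48205) + Y(-15, 44)/(-16850) = (-6 + 185**2 + 40*185)/(-48205) + (44*(-15))/(-16850) = (-6 + 34225 + 7400)*(-1/48205) - 660*(-1/16850) = 41619*(-1/48205) + 66/1685 = -41619/48205 + 66/1685 = -13389297/16245085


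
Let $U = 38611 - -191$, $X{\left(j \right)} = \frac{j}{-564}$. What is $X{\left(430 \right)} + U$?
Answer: $\frac{10941949}{282} \approx 38801.0$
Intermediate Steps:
$X{\left(j \right)} = - \frac{j}{564}$ ($X{\left(j \right)} = j \left(- \frac{1}{564}\right) = - \frac{j}{564}$)
$U = 38802$ ($U = 38611 + 191 = 38802$)
$X{\left(430 \right)} + U = \left(- \frac{1}{564}\right) 430 + 38802 = - \frac{215}{282} + 38802 = \frac{10941949}{282}$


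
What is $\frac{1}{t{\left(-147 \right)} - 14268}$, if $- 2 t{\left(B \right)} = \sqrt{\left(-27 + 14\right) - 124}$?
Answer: $- \frac{57072}{814303433} + \frac{2 i \sqrt{137}}{814303433} \approx -7.0087 \cdot 10^{-5} + 2.8748 \cdot 10^{-8} i$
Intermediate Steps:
$t{\left(B \right)} = - \frac{i \sqrt{137}}{2}$ ($t{\left(B \right)} = - \frac{\sqrt{\left(-27 + 14\right) - 124}}{2} = - \frac{\sqrt{-13 - 124}}{2} = - \frac{\sqrt{-137}}{2} = - \frac{i \sqrt{137}}{2}$)
$\frac{1}{t{\left(-147 \right)} - 14268} = \frac{1}{- \frac{i \sqrt{137}}{2} - 14268} = \frac{1}{-14268 - \frac{i \sqrt{137}}{2}}$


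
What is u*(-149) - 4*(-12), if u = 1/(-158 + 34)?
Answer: 6101/124 ≈ 49.202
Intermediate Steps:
u = -1/124 (u = 1/(-124) = -1/124 ≈ -0.0080645)
u*(-149) - 4*(-12) = -1/124*(-149) - 4*(-12) = 149/124 + 48 = 6101/124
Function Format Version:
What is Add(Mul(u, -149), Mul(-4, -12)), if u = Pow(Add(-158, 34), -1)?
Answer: Rational(6101, 124) ≈ 49.202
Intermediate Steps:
u = Rational(-1, 124) (u = Pow(-124, -1) = Rational(-1, 124) ≈ -0.0080645)
Add(Mul(u, -149), Mul(-4, -12)) = Add(Mul(Rational(-1, 124), -149), Mul(-4, -12)) = Add(Rational(149, 124), 48) = Rational(6101, 124)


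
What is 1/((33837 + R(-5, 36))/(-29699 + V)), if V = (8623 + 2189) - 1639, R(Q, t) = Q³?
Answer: -10263/16856 ≈ -0.60886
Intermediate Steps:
V = 9173 (V = 10812 - 1639 = 9173)
1/((33837 + R(-5, 36))/(-29699 + V)) = 1/((33837 + (-5)³)/(-29699 + 9173)) = 1/((33837 - 125)/(-20526)) = 1/(33712*(-1/20526)) = 1/(-16856/10263) = -10263/16856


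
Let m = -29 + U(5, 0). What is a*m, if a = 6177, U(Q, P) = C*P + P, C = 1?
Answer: -179133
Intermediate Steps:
U(Q, P) = 2*P (U(Q, P) = 1*P + P = P + P = 2*P)
m = -29 (m = -29 + 2*0 = -29 + 0 = -29)
a*m = 6177*(-29) = -179133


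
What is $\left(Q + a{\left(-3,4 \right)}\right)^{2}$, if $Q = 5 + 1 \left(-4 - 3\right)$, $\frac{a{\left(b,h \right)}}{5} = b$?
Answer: $289$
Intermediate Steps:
$a{\left(b,h \right)} = 5 b$
$Q = -2$ ($Q = 5 + 1 \left(-7\right) = 5 - 7 = -2$)
$\left(Q + a{\left(-3,4 \right)}\right)^{2} = \left(-2 + 5 \left(-3\right)\right)^{2} = \left(-2 - 15\right)^{2} = \left(-17\right)^{2} = 289$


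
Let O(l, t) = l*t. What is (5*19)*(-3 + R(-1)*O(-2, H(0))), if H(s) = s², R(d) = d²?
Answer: -285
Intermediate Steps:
(5*19)*(-3 + R(-1)*O(-2, H(0))) = (5*19)*(-3 + (-1)²*(-2*0²)) = 95*(-3 + 1*(-2*0)) = 95*(-3 + 1*0) = 95*(-3 + 0) = 95*(-3) = -285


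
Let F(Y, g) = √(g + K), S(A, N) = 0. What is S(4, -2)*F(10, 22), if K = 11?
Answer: 0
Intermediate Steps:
F(Y, g) = √(11 + g) (F(Y, g) = √(g + 11) = √(11 + g))
S(4, -2)*F(10, 22) = 0*√(11 + 22) = 0*√33 = 0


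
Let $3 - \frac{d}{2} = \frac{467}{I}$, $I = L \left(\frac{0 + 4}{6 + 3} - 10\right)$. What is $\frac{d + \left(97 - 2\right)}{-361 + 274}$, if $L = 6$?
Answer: $- \frac{10087}{7482} \approx -1.3482$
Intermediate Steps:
$I = - \frac{172}{3}$ ($I = 6 \left(\frac{0 + 4}{6 + 3} - 10\right) = 6 \left(\frac{4}{9} - 10\right) = 6 \left(- \frac{86}{9}\right) = - \frac{172}{3} \approx -57.333$)
$d = \frac{1917}{86}$ ($d = 6 - 2 \frac{467}{- \frac{172}{3}} = 6 - 2 \cdot 467 \left(- \frac{3}{172}\right) = 6 - - \frac{1401}{86} = 6 + \frac{1401}{86} = \frac{1917}{86} \approx 22.291$)
$\frac{d + \left(97 - 2\right)}{-361 + 274} = \frac{\frac{1917}{86} + \left(97 - 2\right)}{-361 + 274} = \frac{\frac{1917}{86} + \left(97 - 2\right)}{-87} = \left(\frac{1917}{86} + 95\right) \left(- \frac{1}{87}\right) = \frac{10087}{86} \left(- \frac{1}{87}\right) = - \frac{10087}{7482}$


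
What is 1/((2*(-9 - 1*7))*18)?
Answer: -1/576 ≈ -0.0017361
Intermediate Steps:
1/((2*(-9 - 1*7))*18) = 1/((2*(-9 - 7))*18) = 1/((2*(-16))*18) = 1/(-32*18) = 1/(-576) = -1/576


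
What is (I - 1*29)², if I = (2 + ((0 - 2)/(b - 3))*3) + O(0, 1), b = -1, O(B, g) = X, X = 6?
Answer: 1521/4 ≈ 380.25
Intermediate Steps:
O(B, g) = 6
I = 19/2 (I = (2 + ((0 - 2)/(-1 - 3))*3) + 6 = (2 - 2/(-4)*3) + 6 = (2 - 2*(-¼)*3) + 6 = (2 + (½)*3) + 6 = (2 + 3/2) + 6 = 7/2 + 6 = 19/2 ≈ 9.5000)
(I - 1*29)² = (19/2 - 1*29)² = (19/2 - 29)² = (-39/2)² = 1521/4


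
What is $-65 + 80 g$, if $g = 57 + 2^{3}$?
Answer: $5135$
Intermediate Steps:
$g = 65$ ($g = 57 + 8 = 65$)
$-65 + 80 g = -65 + 80 \cdot 65 = -65 + 5200 = 5135$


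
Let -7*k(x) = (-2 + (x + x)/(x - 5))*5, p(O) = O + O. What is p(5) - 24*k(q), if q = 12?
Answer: 1690/49 ≈ 34.490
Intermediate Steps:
p(O) = 2*O
k(x) = 10/7 - 10*x/(7*(-5 + x)) (k(x) = -(-2 + (x + x)/(x - 5))*5/7 = -(-2 + (2*x)/(-5 + x))*5/7 = -(-2 + 2*x/(-5 + x))*5/7 = -(-10 + 10*x/(-5 + x))/7 = 10/7 - 10*x/(7*(-5 + x)))
p(5) - 24*k(q) = 2*5 - (-1200)/(-35 + 7*12) = 10 - (-1200)/(-35 + 84) = 10 - (-1200)/49 = 10 - 24*(-50/49) = 10 + 1200/49 = 1690/49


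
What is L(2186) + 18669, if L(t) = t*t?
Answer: 4797265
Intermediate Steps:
L(t) = t**2
L(2186) + 18669 = 2186**2 + 18669 = 4778596 + 18669 = 4797265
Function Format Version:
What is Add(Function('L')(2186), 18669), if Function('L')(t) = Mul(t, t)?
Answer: 4797265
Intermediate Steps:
Function('L')(t) = Pow(t, 2)
Add(Function('L')(2186), 18669) = Add(Pow(2186, 2), 18669) = Add(4778596, 18669) = 4797265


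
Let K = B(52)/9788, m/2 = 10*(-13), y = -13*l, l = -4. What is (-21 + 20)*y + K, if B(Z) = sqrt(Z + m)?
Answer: -52 + I*sqrt(13)/2447 ≈ -52.0 + 0.0014735*I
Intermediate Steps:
y = 52 (y = -13*(-4) = 52)
m = -260 (m = 2*(10*(-13)) = 2*(-130) = -260)
B(Z) = sqrt(-260 + Z) (B(Z) = sqrt(Z - 260) = sqrt(-260 + Z))
K = I*sqrt(13)/2447 (K = sqrt(-260 + 52)/9788 = sqrt(-208)*(1/9788) = (4*I*sqrt(13))*(1/9788) = I*sqrt(13)/2447 ≈ 0.0014735*I)
(-21 + 20)*y + K = (-21 + 20)*52 + I*sqrt(13)/2447 = -1*52 + I*sqrt(13)/2447 = -52 + I*sqrt(13)/2447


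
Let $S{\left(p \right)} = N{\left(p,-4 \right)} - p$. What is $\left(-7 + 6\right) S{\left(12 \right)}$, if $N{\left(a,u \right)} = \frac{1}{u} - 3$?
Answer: $\frac{61}{4} \approx 15.25$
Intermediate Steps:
$N{\left(a,u \right)} = -3 + \frac{1}{u}$
$S{\left(p \right)} = - \frac{13}{4} - p$ ($S{\left(p \right)} = \left(-3 + \frac{1}{-4}\right) - p = \left(-3 - \frac{1}{4}\right) - p = - \frac{13}{4} - p$)
$\left(-7 + 6\right) S{\left(12 \right)} = \left(-7 + 6\right) \left(- \frac{13}{4} - 12\right) = - (- \frac{13}{4} - 12) = \left(-1\right) \left(- \frac{61}{4}\right) = \frac{61}{4}$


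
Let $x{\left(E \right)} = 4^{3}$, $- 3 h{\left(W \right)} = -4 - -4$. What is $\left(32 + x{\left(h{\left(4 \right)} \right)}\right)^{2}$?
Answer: $9216$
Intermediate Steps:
$h{\left(W \right)} = 0$ ($h{\left(W \right)} = - \frac{-4 - -4}{3} = - \frac{-4 + 4}{3} = \left(- \frac{1}{3}\right) 0 = 0$)
$x{\left(E \right)} = 64$
$\left(32 + x{\left(h{\left(4 \right)} \right)}\right)^{2} = \left(32 + 64\right)^{2} = 96^{2} = 9216$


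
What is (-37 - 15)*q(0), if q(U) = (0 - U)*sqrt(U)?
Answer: 0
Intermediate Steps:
q(U) = -U**(3/2) (q(U) = (-U)*sqrt(U) = -U**(3/2))
(-37 - 15)*q(0) = (-37 - 15)*(-0**(3/2)) = -(-52)*0 = -52*0 = 0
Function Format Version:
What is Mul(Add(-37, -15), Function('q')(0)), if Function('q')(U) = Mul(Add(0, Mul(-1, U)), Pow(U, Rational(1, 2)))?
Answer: 0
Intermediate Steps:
Function('q')(U) = Mul(-1, Pow(U, Rational(3, 2))) (Function('q')(U) = Mul(Mul(-1, U), Pow(U, Rational(1, 2))) = Mul(-1, Pow(U, Rational(3, 2))))
Mul(Add(-37, -15), Function('q')(0)) = Mul(Add(-37, -15), Mul(-1, Pow(0, Rational(3, 2)))) = Mul(-52, Mul(-1, 0)) = Mul(-52, 0) = 0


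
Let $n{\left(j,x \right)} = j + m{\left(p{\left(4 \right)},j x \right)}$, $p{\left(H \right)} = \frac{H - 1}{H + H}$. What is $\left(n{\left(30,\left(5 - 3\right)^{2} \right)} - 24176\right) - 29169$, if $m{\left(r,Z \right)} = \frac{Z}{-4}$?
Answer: $-53345$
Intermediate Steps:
$p{\left(H \right)} = \frac{-1 + H}{2 H}$
$m{\left(r,Z \right)} = - \frac{Z}{4}$
$n{\left(j,x \right)} = j - \frac{j x}{4}$
$\left(n{\left(30,\left(5 - 3\right)^{2} \right)} - 24176\right) - 29169 = \left(\frac{1}{4} \cdot 30 \left(4 - \left(5 - 3\right)^{2}\right) - 24176\right) - 29169 = \left(\frac{1}{4} \cdot 30 \left(4 - 2^{2}\right) - 24176\right) - 29169 = \left(\frac{1}{4} \cdot 30 \left(4 - 4\right) - 24176\right) - 29169 = \left(\frac{1}{4} \cdot 30 \cdot 0 - 24176\right) - 29169 = \left(0 - 24176\right) - 29169 = -24176 - 29169 = -53345$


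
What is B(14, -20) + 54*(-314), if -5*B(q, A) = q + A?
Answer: -84774/5 ≈ -16955.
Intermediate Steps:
B(q, A) = -A/5 - q/5 (B(q, A) = -(q + A)/5 = -(A + q)/5 = -A/5 - q/5)
B(14, -20) + 54*(-314) = (-1/5*(-20) - 1/5*14) + 54*(-314) = (4 - 14/5) - 16956 = 6/5 - 16956 = -84774/5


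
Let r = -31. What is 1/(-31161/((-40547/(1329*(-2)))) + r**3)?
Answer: -3119/99289355 ≈ -3.1413e-5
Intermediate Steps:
1/(-31161/((-40547/(1329*(-2)))) + r**3) = 1/(-31161/((-40547/(1329*(-2)))) + (-31)**3) = 1/(-31161/((-40547/(-2658))) - 29791) = 1/(-31161/((-40547*(-1/2658))) - 29791) = 1/(-31161/40547/2658 - 29791) = 1/(-31161*2658/40547 - 29791) = 1/(-6371226/3119 - 29791) = 1/(-99289355/3119) = -3119/99289355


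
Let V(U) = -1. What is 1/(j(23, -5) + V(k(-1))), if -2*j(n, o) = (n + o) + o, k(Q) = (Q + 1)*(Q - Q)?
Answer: -2/15 ≈ -0.13333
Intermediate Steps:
k(Q) = 0 (k(Q) = (1 + Q)*0 = 0)
j(n, o) = -o - n/2 (j(n, o) = -((n + o) + o)/2 = -(n + 2*o)/2 = -o - n/2)
1/(j(23, -5) + V(k(-1))) = 1/((-1*(-5) - 1/2*23) - 1) = 1/((5 - 23/2) - 1) = 1/(-13/2 - 1) = 1/(-15/2) = -2/15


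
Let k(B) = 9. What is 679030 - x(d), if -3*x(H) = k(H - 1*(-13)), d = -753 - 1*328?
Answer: 679033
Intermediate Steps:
d = -1081 (d = -753 - 328 = -1081)
x(H) = -3 (x(H) = -⅓*9 = -3)
679030 - x(d) = 679030 - 1*(-3) = 679030 + 3 = 679033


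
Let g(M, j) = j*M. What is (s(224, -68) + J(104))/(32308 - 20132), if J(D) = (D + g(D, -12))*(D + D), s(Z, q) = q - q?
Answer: -14872/761 ≈ -19.543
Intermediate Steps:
g(M, j) = M*j
s(Z, q) = 0
J(D) = -22*D² (J(D) = (D + D*(-12))*(D + D) = (D - 12*D)*(2*D) = (-11*D)*(2*D) = -22*D²)
(s(224, -68) + J(104))/(32308 - 20132) = (0 - 22*104²)/(32308 - 20132) = (0 - 22*10816)/12176 = (0 - 237952)*(1/12176) = -237952*1/12176 = -14872/761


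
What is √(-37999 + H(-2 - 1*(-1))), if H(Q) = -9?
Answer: 2*I*√9502 ≈ 194.96*I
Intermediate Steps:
√(-37999 + H(-2 - 1*(-1))) = √(-37999 - 9) = √(-38008) = 2*I*√9502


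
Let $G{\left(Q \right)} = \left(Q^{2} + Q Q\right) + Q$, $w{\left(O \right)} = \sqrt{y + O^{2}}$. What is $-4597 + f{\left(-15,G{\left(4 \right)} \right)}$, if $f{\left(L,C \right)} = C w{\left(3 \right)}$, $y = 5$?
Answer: $-4597 + 36 \sqrt{14} \approx -4462.3$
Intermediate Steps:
$w{\left(O \right)} = \sqrt{5 + O^{2}}$
$G{\left(Q \right)} = Q + 2 Q^{2}$ ($G{\left(Q \right)} = \left(Q^{2} + Q^{2}\right) + Q = 2 Q^{2} + Q = Q + 2 Q^{2}$)
$f{\left(L,C \right)} = C \sqrt{14}$ ($f{\left(L,C \right)} = C \sqrt{5 + 3^{2}} = C \sqrt{5 + 9} = C \sqrt{14}$)
$-4597 + f{\left(-15,G{\left(4 \right)} \right)} = -4597 + 4 \left(1 + 2 \cdot 4\right) \sqrt{14} = -4597 + 4 \left(1 + 8\right) \sqrt{14} = -4597 + 4 \cdot 9 \sqrt{14} = -4597 + 36 \sqrt{14}$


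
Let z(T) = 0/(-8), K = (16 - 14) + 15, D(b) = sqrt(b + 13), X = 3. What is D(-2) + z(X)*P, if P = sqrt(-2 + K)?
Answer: sqrt(11) ≈ 3.3166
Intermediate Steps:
D(b) = sqrt(13 + b)
K = 17 (K = 2 + 15 = 17)
z(T) = 0 (z(T) = 0*(-1/8) = 0)
P = sqrt(15) (P = sqrt(-2 + 17) = sqrt(15) ≈ 3.8730)
D(-2) + z(X)*P = sqrt(13 - 2) + 0*sqrt(15) = sqrt(11) + 0 = sqrt(11)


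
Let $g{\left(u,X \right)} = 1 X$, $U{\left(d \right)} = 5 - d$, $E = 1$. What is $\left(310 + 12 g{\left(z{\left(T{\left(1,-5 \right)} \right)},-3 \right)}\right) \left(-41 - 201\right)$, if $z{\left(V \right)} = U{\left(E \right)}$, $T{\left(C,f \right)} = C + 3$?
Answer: $-66308$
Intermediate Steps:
$T{\left(C,f \right)} = 3 + C$
$z{\left(V \right)} = 4$ ($z{\left(V \right)} = 5 - 1 = 4$)
$g{\left(u,X \right)} = X$
$\left(310 + 12 g{\left(z{\left(T{\left(1,-5 \right)} \right)},-3 \right)}\right) \left(-41 - 201\right) = \left(310 + 12 \left(-3\right)\right) \left(-41 - 201\right) = \left(310 - 36\right) \left(-242\right) = 274 \left(-242\right) = -66308$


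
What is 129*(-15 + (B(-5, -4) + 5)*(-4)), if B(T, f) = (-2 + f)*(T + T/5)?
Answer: -23091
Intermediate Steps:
B(T, f) = 6*T*(-2 + f)/5 (B(T, f) = (-2 + f)*(T + T*(⅕)) = (-2 + f)*(T + T/5) = (-2 + f)*(6*T/5) = 6*T*(-2 + f)/5)
129*(-15 + (B(-5, -4) + 5)*(-4)) = 129*(-15 + ((6/5)*(-5)*(-2 - 4) + 5)*(-4)) = 129*(-15 + ((6/5)*(-5)*(-6) + 5)*(-4)) = 129*(-15 + (36 + 5)*(-4)) = 129*(-15 + 41*(-4)) = 129*(-15 - 164) = 129*(-179) = -23091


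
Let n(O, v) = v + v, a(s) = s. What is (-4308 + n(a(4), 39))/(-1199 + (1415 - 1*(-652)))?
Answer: -2115/434 ≈ -4.8733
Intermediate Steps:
n(O, v) = 2*v
(-4308 + n(a(4), 39))/(-1199 + (1415 - 1*(-652))) = (-4308 + 2*39)/(-1199 + (1415 - 1*(-652))) = (-4308 + 78)/(-1199 + (1415 + 652)) = -4230/(-1199 + 2067) = -4230/868 = -4230*1/868 = -2115/434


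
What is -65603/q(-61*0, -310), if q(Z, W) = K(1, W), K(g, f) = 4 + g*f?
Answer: 3859/18 ≈ 214.39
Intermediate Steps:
K(g, f) = 4 + f*g
q(Z, W) = 4 + W (q(Z, W) = 4 + W*1 = 4 + W)
-65603/q(-61*0, -310) = -65603/(4 - 310) = -65603/(-306) = -65603*(-1/306) = 3859/18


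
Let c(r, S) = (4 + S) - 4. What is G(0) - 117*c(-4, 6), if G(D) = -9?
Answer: -711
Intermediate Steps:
c(r, S) = S
G(0) - 117*c(-4, 6) = -9 - 117*6 = -9 - 702 = -711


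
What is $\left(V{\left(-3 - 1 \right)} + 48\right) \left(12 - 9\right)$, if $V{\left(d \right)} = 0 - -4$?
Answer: $156$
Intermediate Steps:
$V{\left(d \right)} = 4$ ($V{\left(d \right)} = 0 + 4 = 4$)
$\left(V{\left(-3 - 1 \right)} + 48\right) \left(12 - 9\right) = \left(4 + 48\right) \left(12 - 9\right) = 52 \left(12 - 9\right) = 52 \cdot 3 = 156$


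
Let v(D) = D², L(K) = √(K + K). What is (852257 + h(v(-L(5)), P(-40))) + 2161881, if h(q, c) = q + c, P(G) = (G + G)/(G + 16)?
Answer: 9042454/3 ≈ 3.0142e+6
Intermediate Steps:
L(K) = √2*√K (L(K) = √(2*K) = √2*√K)
P(G) = 2*G/(16 + G) (P(G) = (2*G)/(16 + G) = 2*G/(16 + G))
h(q, c) = c + q
(852257 + h(v(-L(5)), P(-40))) + 2161881 = (852257 + (2*(-40)/(16 - 40) + (-√2*√5)²)) + 2161881 = (852257 + (2*(-40)/(-24) + (-√10)²)) + 2161881 = (852257 + (2*(-40)*(-1/24) + 10)) + 2161881 = (852257 + (10/3 + 10)) + 2161881 = (852257 + 40/3) + 2161881 = 2556811/3 + 2161881 = 9042454/3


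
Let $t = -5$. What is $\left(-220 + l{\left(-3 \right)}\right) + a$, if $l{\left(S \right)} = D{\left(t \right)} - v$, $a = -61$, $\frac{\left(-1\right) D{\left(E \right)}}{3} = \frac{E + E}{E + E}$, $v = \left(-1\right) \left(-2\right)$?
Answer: $-286$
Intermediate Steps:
$v = 2$
$D{\left(E \right)} = -3$ ($D{\left(E \right)} = - 3 \frac{E + E}{E + E} = - 3 \frac{2 E}{2 E} = - 3 \cdot 2 E \frac{1}{2 E} = \left(-3\right) 1 = -3$)
$l{\left(S \right)} = -5$ ($l{\left(S \right)} = -3 - 2 = -5$)
$\left(-220 + l{\left(-3 \right)}\right) + a = \left(-220 - 5\right) - 61 = -225 - 61 = -286$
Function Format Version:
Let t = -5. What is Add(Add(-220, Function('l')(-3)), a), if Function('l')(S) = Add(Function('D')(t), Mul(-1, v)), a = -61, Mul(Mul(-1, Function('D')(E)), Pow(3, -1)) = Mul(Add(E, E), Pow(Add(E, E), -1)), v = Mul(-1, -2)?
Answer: -286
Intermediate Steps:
v = 2
Function('D')(E) = -3 (Function('D')(E) = Mul(-3, Mul(Add(E, E), Pow(Add(E, E), -1))) = Mul(-3, Mul(Mul(2, E), Pow(Mul(2, E), -1))) = Mul(-3, Mul(Mul(2, E), Mul(Rational(1, 2), Pow(E, -1)))) = Mul(-3, 1) = -3)
Function('l')(S) = -5 (Function('l')(S) = Add(-3, Mul(-1, 2)) = Add(-3, -2) = -5)
Add(Add(-220, Function('l')(-3)), a) = Add(Add(-220, -5), -61) = Add(-225, -61) = -286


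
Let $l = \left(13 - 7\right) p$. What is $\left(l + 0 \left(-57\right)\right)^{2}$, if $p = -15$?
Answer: $8100$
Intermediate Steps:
$l = -90$ ($l = \left(13 - 7\right) \left(-15\right) = 6 \left(-15\right) = -90$)
$\left(l + 0 \left(-57\right)\right)^{2} = \left(-90 + 0 \left(-57\right)\right)^{2} = \left(-90 + 0\right)^{2} = \left(-90\right)^{2} = 8100$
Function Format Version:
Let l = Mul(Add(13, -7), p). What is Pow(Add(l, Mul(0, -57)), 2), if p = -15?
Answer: 8100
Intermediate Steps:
l = -90 (l = Mul(Add(13, -7), -15) = Mul(6, -15) = -90)
Pow(Add(l, Mul(0, -57)), 2) = Pow(Add(-90, Mul(0, -57)), 2) = Pow(Add(-90, 0), 2) = Pow(-90, 2) = 8100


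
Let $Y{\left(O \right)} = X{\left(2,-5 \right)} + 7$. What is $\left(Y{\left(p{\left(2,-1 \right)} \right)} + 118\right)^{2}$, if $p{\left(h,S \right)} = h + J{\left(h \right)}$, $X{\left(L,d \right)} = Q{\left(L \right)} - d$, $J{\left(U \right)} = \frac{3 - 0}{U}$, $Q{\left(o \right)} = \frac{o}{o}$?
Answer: $17161$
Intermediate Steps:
$Q{\left(o \right)} = 1$
$J{\left(U \right)} = \frac{3}{U}$ ($J{\left(U \right)} = \frac{3 + 0}{U} = \frac{3}{U}$)
$X{\left(L,d \right)} = 1 - d$
$p{\left(h,S \right)} = h + \frac{3}{h}$
$Y{\left(O \right)} = 13$ ($Y{\left(O \right)} = \left(1 - -5\right) + 7 = \left(1 + 5\right) + 7 = 6 + 7 = 13$)
$\left(Y{\left(p{\left(2,-1 \right)} \right)} + 118\right)^{2} = \left(13 + 118\right)^{2} = 131^{2} = 17161$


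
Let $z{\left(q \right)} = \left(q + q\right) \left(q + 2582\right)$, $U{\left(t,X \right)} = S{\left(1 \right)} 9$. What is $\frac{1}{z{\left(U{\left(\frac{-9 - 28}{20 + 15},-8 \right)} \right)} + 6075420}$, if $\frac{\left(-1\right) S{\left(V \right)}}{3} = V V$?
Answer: $\frac{1}{5937450} \approx 1.6842 \cdot 10^{-7}$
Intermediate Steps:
$S{\left(V \right)} = - 3 V^{2}$ ($S{\left(V \right)} = - 3 V V = - 3 V^{2}$)
$U{\left(t,X \right)} = -27$ ($U{\left(t,X \right)} = - 3 \cdot 1^{2} \cdot 9 = \left(-3\right) 1 \cdot 9 = \left(-3\right) 9 = -27$)
$z{\left(q \right)} = 2 q \left(2582 + q\right)$
$\frac{1}{z{\left(U{\left(\frac{-9 - 28}{20 + 15},-8 \right)} \right)} + 6075420} = \frac{1}{2 \left(-27\right) \left(2582 - 27\right) + 6075420} = \frac{1}{2 \left(-27\right) 2555 + 6075420} = \frac{1}{-137970 + 6075420} = \frac{1}{5937450}$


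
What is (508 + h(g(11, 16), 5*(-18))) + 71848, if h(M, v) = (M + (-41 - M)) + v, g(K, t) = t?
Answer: 72225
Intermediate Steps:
h(M, v) = -41 + v
(508 + h(g(11, 16), 5*(-18))) + 71848 = (508 + (-41 + 5*(-18))) + 71848 = (508 + (-41 - 90)) + 71848 = (508 - 131) + 71848 = 377 + 71848 = 72225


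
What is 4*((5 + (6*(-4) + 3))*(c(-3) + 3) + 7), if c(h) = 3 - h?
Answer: -548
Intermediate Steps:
4*((5 + (6*(-4) + 3))*(c(-3) + 3) + 7) = 4*((5 + (6*(-4) + 3))*((3 - 1*(-3)) + 3) + 7) = 4*((5 + (-24 + 3))*((3 + 3) + 3) + 7) = 4*((5 - 21)*(6 + 3) + 7) = 4*(-16*9 + 7) = 4*(-144 + 7) = 4*(-137) = -548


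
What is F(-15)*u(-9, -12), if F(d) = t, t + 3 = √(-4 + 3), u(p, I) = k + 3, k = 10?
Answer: -39 + 13*I ≈ -39.0 + 13.0*I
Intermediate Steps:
u(p, I) = 13 (u(p, I) = 10 + 3 = 13)
t = -3 + I (t = -3 + √(-4 + 3) = -3 + √(-1) = -3 + I ≈ -3.0 + 1.0*I)
F(d) = -3 + I
F(-15)*u(-9, -12) = (-3 + I)*13 = -39 + 13*I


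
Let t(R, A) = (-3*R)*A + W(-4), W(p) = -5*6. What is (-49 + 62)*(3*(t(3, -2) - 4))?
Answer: -624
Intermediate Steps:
W(p) = -30
t(R, A) = -30 - 3*A*R (t(R, A) = (-3*R)*A - 30 = -3*A*R - 30 = -30 - 3*A*R)
(-49 + 62)*(3*(t(3, -2) - 4)) = (-49 + 62)*(3*((-30 - 3*(-2)*3) - 4)) = 13*(3*((-30 + 18) - 4)) = 13*(3*(-12 - 4)) = 13*(3*(-16)) = 13*(-48) = -624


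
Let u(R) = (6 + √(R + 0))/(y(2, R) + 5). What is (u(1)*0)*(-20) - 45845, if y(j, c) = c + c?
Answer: -45845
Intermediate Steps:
y(j, c) = 2*c
u(R) = (6 + √R)/(5 + 2*R) (u(R) = (6 + √(R + 0))/(2*R + 5) = (6 + √R)/(5 + 2*R))
(u(1)*0)*(-20) - 45845 = (((6 + √1)/(5 + 2*1))*0)*(-20) - 45845 = (((6 + 1)/(5 + 2))*0)*(-20) - 45845 = ((7/7)*0)*(-20) - 45845 = (((⅐)*7)*0)*(-20) - 45845 = (1*0)*(-20) - 45845 = 0*(-20) - 45845 = 0 - 45845 = -45845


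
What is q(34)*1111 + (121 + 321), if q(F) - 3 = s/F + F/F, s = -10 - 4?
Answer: 75285/17 ≈ 4428.5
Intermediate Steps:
s = -14
q(F) = 4 - 14/F (q(F) = 3 + (-14/F + F/F) = 3 + (-14/F + 1) = 3 + (1 - 14/F) = 4 - 14/F)
q(34)*1111 + (121 + 321) = (4 - 14/34)*1111 + (121 + 321) = (4 - 14*1/34)*1111 + 442 = (4 - 7/17)*1111 + 442 = (61/17)*1111 + 442 = 67771/17 + 442 = 75285/17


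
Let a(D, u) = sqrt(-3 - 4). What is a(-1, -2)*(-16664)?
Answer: -16664*I*sqrt(7) ≈ -44089.0*I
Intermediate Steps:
a(D, u) = I*sqrt(7) (a(D, u) = sqrt(-7) = I*sqrt(7))
a(-1, -2)*(-16664) = (I*sqrt(7))*(-16664) = -16664*I*sqrt(7)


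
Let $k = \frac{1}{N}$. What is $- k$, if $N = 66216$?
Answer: $- \frac{1}{66216} \approx -1.5102 \cdot 10^{-5}$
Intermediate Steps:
$k = \frac{1}{66216} \approx 1.5102 \cdot 10^{-5}$
$- k = \left(-1\right) \frac{1}{66216} = - \frac{1}{66216}$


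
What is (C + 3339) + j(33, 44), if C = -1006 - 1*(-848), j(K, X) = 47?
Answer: 3228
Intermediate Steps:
C = -158 (C = -1006 + 848 = -158)
(C + 3339) + j(33, 44) = (-158 + 3339) + 47 = 3181 + 47 = 3228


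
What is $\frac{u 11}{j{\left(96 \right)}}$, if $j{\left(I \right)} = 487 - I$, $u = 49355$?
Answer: $\frac{542905}{391} \approx 1388.5$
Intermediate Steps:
$\frac{u 11}{j{\left(96 \right)}} = \frac{49355 \cdot 11}{487 - 96} = \frac{542905}{487 - 96} = \frac{542905}{391}$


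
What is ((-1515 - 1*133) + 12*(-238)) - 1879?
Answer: -6383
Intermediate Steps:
((-1515 - 1*133) + 12*(-238)) - 1879 = ((-1515 - 133) - 2856) - 1879 = (-1648 - 2856) - 1879 = -4504 - 1879 = -6383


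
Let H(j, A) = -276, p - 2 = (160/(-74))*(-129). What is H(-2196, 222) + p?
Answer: 182/37 ≈ 4.9189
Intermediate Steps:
p = 10394/37 (p = 2 + (160/(-74))*(-129) = 2 - 1/74*160*(-129) = 2 - 80/37*(-129) = 2 + 10320/37 = 10394/37 ≈ 280.92)
H(-2196, 222) + p = -276 + 10394/37 = 182/37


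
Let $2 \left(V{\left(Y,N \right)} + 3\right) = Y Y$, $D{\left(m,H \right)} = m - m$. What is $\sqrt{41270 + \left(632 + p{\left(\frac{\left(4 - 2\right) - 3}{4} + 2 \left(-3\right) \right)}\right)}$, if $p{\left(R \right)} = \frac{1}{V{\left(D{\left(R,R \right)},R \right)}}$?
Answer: $\frac{\sqrt{377115}}{3} \approx 204.7$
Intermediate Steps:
$D{\left(m,H \right)} = 0$
$V{\left(Y,N \right)} = -3 + \frac{Y^{2}}{2}$ ($V{\left(Y,N \right)} = -3 + \frac{Y Y}{2} = -3 + \frac{Y^{2}}{2}$)
$p{\left(R \right)} = - \frac{1}{3}$ ($p{\left(R \right)} = \frac{1}{-3 + \frac{0^{2}}{2}} = \frac{1}{-3 + \frac{1}{2} \cdot 0} = \frac{1}{-3 + 0} = \frac{1}{-3} = - \frac{1}{3}$)
$\sqrt{41270 + \left(632 + p{\left(\frac{\left(4 - 2\right) - 3}{4} + 2 \left(-3\right) \right)}\right)} = \sqrt{41270 + \left(632 - \frac{1}{3}\right)} = \sqrt{41270 + \frac{1895}{3}} = \sqrt{\frac{125705}{3}} = \frac{\sqrt{377115}}{3}$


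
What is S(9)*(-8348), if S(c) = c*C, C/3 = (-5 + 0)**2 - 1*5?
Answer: -4507920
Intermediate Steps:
C = 60 (C = 3*((-5 + 0)**2 - 1*5) = 3*((-5)**2 - 5) = 3*(25 - 5) = 3*20 = 60)
S(c) = 60*c (S(c) = c*60 = 60*c)
S(9)*(-8348) = (60*9)*(-8348) = 540*(-8348) = -4507920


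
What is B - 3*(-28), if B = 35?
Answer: 119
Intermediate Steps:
B - 3*(-28) = 35 - 3*(-28) = 35 + 84 = 119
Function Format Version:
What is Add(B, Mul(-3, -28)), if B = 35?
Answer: 119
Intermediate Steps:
Add(B, Mul(-3, -28)) = Add(35, Mul(-3, -28)) = Add(35, 84) = 119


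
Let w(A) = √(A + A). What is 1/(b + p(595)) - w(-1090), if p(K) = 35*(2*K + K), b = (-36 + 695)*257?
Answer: 1/231838 - 2*I*√545 ≈ 4.3134e-6 - 46.69*I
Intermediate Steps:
b = 169363 (b = 659*257 = 169363)
p(K) = 105*K (p(K) = 35*(3*K) = 105*K)
w(A) = √2*√A (w(A) = √(2*A) = √2*√A)
1/(b + p(595)) - w(-1090) = 1/(169363 + 105*595) - √2*√(-1090) = 1/(169363 + 62475) - √2*I*√1090 = 1/231838 - 2*I*√545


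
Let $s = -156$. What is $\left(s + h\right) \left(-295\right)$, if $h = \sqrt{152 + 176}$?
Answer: $46020 - 590 \sqrt{82} \approx 40677.0$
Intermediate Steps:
$h = 2 \sqrt{82}$ ($h = \sqrt{328} = 2 \sqrt{82} \approx 18.111$)
$\left(s + h\right) \left(-295\right) = \left(-156 + 2 \sqrt{82}\right) \left(-295\right) = 46020 - 590 \sqrt{82}$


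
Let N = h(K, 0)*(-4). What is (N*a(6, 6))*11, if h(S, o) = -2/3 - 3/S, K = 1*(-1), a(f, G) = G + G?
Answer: -1232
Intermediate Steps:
a(f, G) = 2*G
K = -1
h(S, o) = -2/3 - 3/S (h(S, o) = -2*1/3 - 3/S = -2/3 - 3/S)
N = -28/3 (N = (-2/3 - 3/(-1))*(-4) = (-2/3 - 3*(-1))*(-4) = (-2/3 + 3)*(-4) = (7/3)*(-4) = -28/3 ≈ -9.3333)
(N*a(6, 6))*11 = -56*6/3*11 = -28/3*12*11 = -112*11 = -1232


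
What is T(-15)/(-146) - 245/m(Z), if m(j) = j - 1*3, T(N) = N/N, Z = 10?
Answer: -5111/146 ≈ -35.007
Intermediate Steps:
T(N) = 1
m(j) = -3 + j (m(j) = j - 3 = -3 + j)
T(-15)/(-146) - 245/m(Z) = 1/(-146) - 245/(-3 + 10) = 1*(-1/146) - 245/7 = -1/146 - 245*⅐ = -1/146 - 35 = -5111/146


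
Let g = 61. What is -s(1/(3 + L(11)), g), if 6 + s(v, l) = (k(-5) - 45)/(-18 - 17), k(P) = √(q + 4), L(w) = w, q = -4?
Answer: 33/7 ≈ 4.7143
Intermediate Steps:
k(P) = 0 (k(P) = √(-4 + 4) = √0 = 0)
s(v, l) = -33/7 (s(v, l) = -6 + (0 - 45)/(-18 - 17) = -6 - 45/(-35) = -6 - 45*(-1/35) = -6 + 9/7 = -33/7)
-s(1/(3 + L(11)), g) = -1*(-33/7) = 33/7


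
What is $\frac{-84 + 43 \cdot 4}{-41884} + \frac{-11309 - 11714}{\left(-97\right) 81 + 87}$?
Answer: $\frac{930127}{314130} \approx 2.961$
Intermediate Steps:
$\frac{-84 + 43 \cdot 4}{-41884} + \frac{-11309 - 11714}{\left(-97\right) 81 + 87} = \left(-84 + 172\right) \left(- \frac{1}{41884}\right) + \frac{-11309 - 11714}{-7857 + 87} = 88 \left(- \frac{1}{41884}\right) - \frac{23023}{-7770} = - \frac{22}{10471} - - \frac{3289}{1110} = - \frac{22}{10471} + \frac{3289}{1110} = \frac{930127}{314130}$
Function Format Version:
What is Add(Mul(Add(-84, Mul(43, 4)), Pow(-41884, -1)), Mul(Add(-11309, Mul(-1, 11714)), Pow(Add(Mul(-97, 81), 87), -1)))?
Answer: Rational(930127, 314130) ≈ 2.9610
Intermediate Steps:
Add(Mul(Add(-84, Mul(43, 4)), Pow(-41884, -1)), Mul(Add(-11309, Mul(-1, 11714)), Pow(Add(Mul(-97, 81), 87), -1))) = Add(Mul(Add(-84, 172), Rational(-1, 41884)), Mul(Add(-11309, -11714), Pow(Add(-7857, 87), -1))) = Add(Mul(88, Rational(-1, 41884)), Mul(-23023, Pow(-7770, -1))) = Add(Rational(-22, 10471), Mul(-23023, Rational(-1, 7770))) = Add(Rational(-22, 10471), Rational(3289, 1110)) = Rational(930127, 314130)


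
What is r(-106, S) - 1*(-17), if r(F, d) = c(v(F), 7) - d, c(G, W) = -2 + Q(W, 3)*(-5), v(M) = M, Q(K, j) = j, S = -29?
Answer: 29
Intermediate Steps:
c(G, W) = -17 (c(G, W) = -2 + 3*(-5) = -2 - 15 = -17)
r(F, d) = -17 - d
r(-106, S) - 1*(-17) = (-17 - 1*(-29)) - 1*(-17) = (-17 + 29) + 17 = 12 + 17 = 29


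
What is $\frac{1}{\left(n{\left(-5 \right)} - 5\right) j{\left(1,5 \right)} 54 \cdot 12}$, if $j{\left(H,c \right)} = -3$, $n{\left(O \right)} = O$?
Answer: $\frac{1}{19440} \approx 5.144 \cdot 10^{-5}$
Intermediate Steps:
$\frac{1}{\left(n{\left(-5 \right)} - 5\right) j{\left(1,5 \right)} 54 \cdot 12} = \frac{1}{\left(-5 - 5\right) \left(-3\right) 54 \cdot 12} = \frac{1}{\left(-10\right) \left(-3\right) 54 \cdot 12} = \frac{1}{30 \cdot 54 \cdot 12} = \frac{1}{1620 \cdot 12} = \frac{1}{19440}$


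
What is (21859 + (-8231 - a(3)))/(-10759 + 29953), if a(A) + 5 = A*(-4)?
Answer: 13645/19194 ≈ 0.71090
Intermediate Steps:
a(A) = -5 - 4*A (a(A) = -5 + A*(-4) = -5 - 4*A)
(21859 + (-8231 - a(3)))/(-10759 + 29953) = (21859 + (-8231 - (-5 - 4*3)))/(-10759 + 29953) = (21859 + (-8231 - (-5 - 12)))/19194 = (21859 + (-8231 - 1*(-17)))*(1/19194) = (21859 + (-8231 + 17))*(1/19194) = (21859 - 8214)*(1/19194) = 13645*(1/19194) = 13645/19194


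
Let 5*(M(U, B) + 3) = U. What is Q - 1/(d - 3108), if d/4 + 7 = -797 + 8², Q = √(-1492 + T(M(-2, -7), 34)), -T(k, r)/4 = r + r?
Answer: 1/6068 + 42*I ≈ 0.0001648 + 42.0*I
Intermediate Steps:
M(U, B) = -3 + U/5
T(k, r) = -8*r (T(k, r) = -4*(r + r) = -8*r)
Q = 42*I (Q = √(-1492 - 8*34) = √(-1492 - 272) = √(-1764) = 42*I ≈ 42.0*I)
d = -2960 (d = -28 + 4*(-797 + 8²) = -28 + 4*(-797 + 64) = -28 + 4*(-733) = -28 - 2932 = -2960)
Q - 1/(d - 3108) = 42*I - 1/(-2960 - 3108) = 42*I - 1/(-6068) = 42*I - 1*(-1/6068) = 42*I + 1/6068 = 1/6068 + 42*I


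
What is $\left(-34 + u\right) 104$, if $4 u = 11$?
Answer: $-3250$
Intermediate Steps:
$u = \frac{11}{4}$ ($u = \frac{1}{4} \cdot 11 = \frac{11}{4} \approx 2.75$)
$\left(-34 + u\right) 104 = \left(-34 + \frac{11}{4}\right) 104 = \left(- \frac{125}{4}\right) 104 = -3250$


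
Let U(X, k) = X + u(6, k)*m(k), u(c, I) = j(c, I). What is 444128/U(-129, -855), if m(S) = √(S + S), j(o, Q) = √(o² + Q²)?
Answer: -19097504/416710317 - 444128*I*√15433510/138903439 ≈ -0.045829 - 12.561*I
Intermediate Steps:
j(o, Q) = √(Q² + o²)
m(S) = √2*√S (m(S) = √(2*S) = √2*√S)
u(c, I) = √(I² + c²)
U(X, k) = X + √2*√k*√(36 + k²) (U(X, k) = X + √(k² + 6²)*(√2*√k) = X + √(k² + 36)*(√2*√k) = X + √(36 + k²)*(√2*√k) = X + √2*√k*√(36 + k²))
444128/U(-129, -855) = 444128/(-129 + √2*√(-855)*√(36 + (-855)²)) = 444128/(-129 + √2*(3*I*√95)*√(36 + 731025)) = 444128/(-129 + √2*(3*I*√95)*√731061) = 444128/(-129 + √2*(3*I*√95)*(3*√81229)) = 444128/(-129 + 9*I*√15433510)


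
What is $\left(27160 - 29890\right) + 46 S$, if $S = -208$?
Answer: $-12298$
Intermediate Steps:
$\left(27160 - 29890\right) + 46 S = \left(27160 - 29890\right) + 46 \left(-208\right) = -2730 - 9568 = -12298$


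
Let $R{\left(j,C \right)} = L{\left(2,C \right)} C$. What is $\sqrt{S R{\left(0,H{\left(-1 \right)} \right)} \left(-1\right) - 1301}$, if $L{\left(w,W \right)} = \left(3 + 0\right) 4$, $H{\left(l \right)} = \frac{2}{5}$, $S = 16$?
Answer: $\frac{83 i \sqrt{5}}{5} \approx 37.119 i$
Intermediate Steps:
$H{\left(l \right)} = \frac{2}{5}$ ($H{\left(l \right)} = 2 \cdot \frac{1}{5} = \frac{2}{5}$)
$L{\left(w,W \right)} = 12$ ($L{\left(w,W \right)} = 3 \cdot 4 = 12$)
$R{\left(j,C \right)} = 12 C$
$\sqrt{S R{\left(0,H{\left(-1 \right)} \right)} \left(-1\right) - 1301} = \sqrt{16 \cdot 12 \cdot \frac{2}{5} \left(-1\right) - 1301} = \sqrt{16 \cdot \frac{24}{5} \left(-1\right) - 1301} = \sqrt{\frac{384}{5} \left(-1\right) - 1301} = \sqrt{- \frac{384}{5} - 1301} = \sqrt{- \frac{6889}{5}} = \frac{83 i \sqrt{5}}{5}$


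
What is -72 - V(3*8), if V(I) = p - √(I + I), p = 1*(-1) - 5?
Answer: -66 + 4*√3 ≈ -59.072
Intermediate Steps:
p = -6 (p = -1 - 5 = -6)
V(I) = -6 - √2*√I (V(I) = -6 - √(I + I) = -6 - √(2*I) = -6 - √2*√I)
-72 - V(3*8) = -72 - (-6 - √2*√(3*8)) = -72 - (-6 - √2*√24) = -72 - (-6 - √2*2*√6) = -72 - (-6 - 4*√3) = -72 + (6 + 4*√3) = -66 + 4*√3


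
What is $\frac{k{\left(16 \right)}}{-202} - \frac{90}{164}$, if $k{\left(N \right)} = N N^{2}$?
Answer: $- \frac{172481}{8282} \approx -20.826$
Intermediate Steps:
$k{\left(N \right)} = N^{3}$
$\frac{k{\left(16 \right)}}{-202} - \frac{90}{164} = \frac{16^{3}}{-202} - \frac{90}{164} = 4096 \left(- \frac{1}{202}\right) - \frac{45}{82} = - \frac{2048}{101} - \frac{45}{82} = - \frac{172481}{8282}$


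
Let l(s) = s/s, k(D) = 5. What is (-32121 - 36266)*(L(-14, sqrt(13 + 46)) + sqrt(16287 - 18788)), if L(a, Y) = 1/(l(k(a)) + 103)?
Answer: -68387/104 - 68387*I*sqrt(2501) ≈ -657.57 - 3.42e+6*I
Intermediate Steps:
l(s) = 1
L(a, Y) = 1/104 (L(a, Y) = 1/(1 + 103) = 1/104)
(-32121 - 36266)*(L(-14, sqrt(13 + 46)) + sqrt(16287 - 18788)) = (-32121 - 36266)*(1/104 + sqrt(16287 - 18788)) = -68387*(1/104 + sqrt(-2501)) = -68387*(1/104 + I*sqrt(2501)) = -68387/104 - 68387*I*sqrt(2501)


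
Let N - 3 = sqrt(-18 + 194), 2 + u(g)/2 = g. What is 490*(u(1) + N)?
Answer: 490 + 1960*sqrt(11) ≈ 6990.6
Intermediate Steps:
u(g) = -4 + 2*g
N = 3 + 4*sqrt(11) (N = 3 + sqrt(-18 + 194) = 3 + sqrt(176) = 3 + 4*sqrt(11) ≈ 16.267)
490*(u(1) + N) = 490*((-4 + 2*1) + (3 + 4*sqrt(11))) = 490*((-4 + 2) + (3 + 4*sqrt(11))) = 490*(-2 + (3 + 4*sqrt(11))) = 490*(1 + 4*sqrt(11)) = 490 + 1960*sqrt(11)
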